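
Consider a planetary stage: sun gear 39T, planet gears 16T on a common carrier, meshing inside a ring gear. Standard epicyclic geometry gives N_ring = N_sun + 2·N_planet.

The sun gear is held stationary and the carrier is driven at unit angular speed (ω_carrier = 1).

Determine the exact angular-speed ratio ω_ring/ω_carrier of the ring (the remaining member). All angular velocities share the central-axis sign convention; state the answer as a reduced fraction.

110/71

N_ring = 39 + 2·16 = 71
39(ω_s−ω_c) = −71(ω_r−ω_c),  ω_s=0, ω_c=1
ω_r = 1 − (39/71)(0−1) = 110/71
ω_r/ω_c = 110/71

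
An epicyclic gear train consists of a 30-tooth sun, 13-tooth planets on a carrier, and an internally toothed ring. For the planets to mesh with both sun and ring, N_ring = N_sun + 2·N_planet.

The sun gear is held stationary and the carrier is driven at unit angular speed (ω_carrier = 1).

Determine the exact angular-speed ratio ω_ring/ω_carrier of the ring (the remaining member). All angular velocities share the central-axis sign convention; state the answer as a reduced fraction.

N_ring = 30 + 2·13 = 56
30(ω_s−ω_c) = −56(ω_r−ω_c),  ω_s=0, ω_c=1
ω_r = 1 − (30/56)(0−1) = 43/28
ω_r/ω_c = 43/28

43/28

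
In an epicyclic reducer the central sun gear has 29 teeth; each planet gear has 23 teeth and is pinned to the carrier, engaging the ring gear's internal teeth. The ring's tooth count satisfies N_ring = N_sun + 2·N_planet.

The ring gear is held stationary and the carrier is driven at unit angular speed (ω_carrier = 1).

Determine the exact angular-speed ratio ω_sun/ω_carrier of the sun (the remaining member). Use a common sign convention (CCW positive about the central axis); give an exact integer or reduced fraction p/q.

N_ring = 29 + 2·23 = 75
29(ω_s−ω_c) = −75(ω_r−ω_c),  ω_r=0, ω_c=1
ω_s = 1 − (75/29)(0−1) = 104/29
ω_s/ω_c = 104/29

104/29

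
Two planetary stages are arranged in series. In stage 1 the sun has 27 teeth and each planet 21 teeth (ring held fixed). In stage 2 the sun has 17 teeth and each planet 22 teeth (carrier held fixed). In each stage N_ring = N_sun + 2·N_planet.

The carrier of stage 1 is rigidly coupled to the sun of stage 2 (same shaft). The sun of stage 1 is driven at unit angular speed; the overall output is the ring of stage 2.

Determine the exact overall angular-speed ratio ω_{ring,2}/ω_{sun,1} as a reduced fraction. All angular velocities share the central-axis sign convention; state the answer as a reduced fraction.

Stage 1: N_ring = 27 + 2·21 = 69
Stage 1: 27(ω_s−ω_c) = −69(ω_r−ω_c),  ω_r=0, ω_s=1
Stage 1: 27(1−ω_c) = −69(0−ω_c)  ⇒  96ω_c = 27  ⇒  ω_c = 9/32
  ⇒ ω_c¹/ω_s¹ = 9/32
Stage 2: N_ring = 17 + 2·22 = 61
Stage 2: 17(ω_s−ω_c) = −61(ω_r−ω_c),  ω_c=0, ω_s=1
Stage 2: ω_r = 0 − (17/61)(1−0) = -17/61
  ⇒ ω_r²/ω_s² = -17/61
Coupling ω_s² = ω_c¹ ⇒ overall = 9/32 × -17/61 = -153/1952

-153/1952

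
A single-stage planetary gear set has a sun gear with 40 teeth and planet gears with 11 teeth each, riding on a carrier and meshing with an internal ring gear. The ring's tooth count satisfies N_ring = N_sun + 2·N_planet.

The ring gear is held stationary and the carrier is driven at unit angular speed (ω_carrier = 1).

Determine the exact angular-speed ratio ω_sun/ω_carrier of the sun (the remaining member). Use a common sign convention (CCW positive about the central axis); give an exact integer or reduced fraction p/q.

N_ring = 40 + 2·11 = 62
40(ω_s−ω_c) = −62(ω_r−ω_c),  ω_r=0, ω_c=1
ω_s = 1 − (62/40)(0−1) = 51/20
ω_s/ω_c = 51/20

51/20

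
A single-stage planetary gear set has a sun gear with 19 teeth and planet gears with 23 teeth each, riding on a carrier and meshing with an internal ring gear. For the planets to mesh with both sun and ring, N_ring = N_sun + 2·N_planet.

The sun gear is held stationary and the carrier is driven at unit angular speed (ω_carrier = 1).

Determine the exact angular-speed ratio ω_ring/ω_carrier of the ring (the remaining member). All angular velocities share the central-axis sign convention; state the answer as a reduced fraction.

84/65

N_ring = 19 + 2·23 = 65
19(ω_s−ω_c) = −65(ω_r−ω_c),  ω_s=0, ω_c=1
ω_r = 1 − (19/65)(0−1) = 84/65
ω_r/ω_c = 84/65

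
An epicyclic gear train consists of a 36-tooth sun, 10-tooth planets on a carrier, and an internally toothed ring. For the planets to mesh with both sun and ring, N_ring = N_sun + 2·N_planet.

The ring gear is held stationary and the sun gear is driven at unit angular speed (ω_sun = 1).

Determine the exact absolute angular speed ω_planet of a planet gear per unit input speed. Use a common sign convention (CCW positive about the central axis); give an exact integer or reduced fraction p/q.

-9/5

N_ring = 36 + 2·10 = 56
36(ω_s−ω_c) = −56(ω_r−ω_c),  ω_r=0, ω_s=1
36(1−ω_c) = −56(0−ω_c)  ⇒  92ω_c = 36  ⇒  ω_c = 9/23
sun–planet: 36·(1−9/23) = −10·(ω_p−ω_c)  ⇒  ω_p−ω_c = −(36/10)·(14/23) = -252/115
ω_p = 9/23 − 252/115 = -9/5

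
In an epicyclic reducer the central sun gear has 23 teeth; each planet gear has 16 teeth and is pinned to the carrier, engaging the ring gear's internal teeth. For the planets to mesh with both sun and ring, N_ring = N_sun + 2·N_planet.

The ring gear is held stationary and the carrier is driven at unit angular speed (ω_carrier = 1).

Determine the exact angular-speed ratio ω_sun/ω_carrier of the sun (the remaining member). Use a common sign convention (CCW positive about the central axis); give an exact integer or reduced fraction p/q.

N_ring = 23 + 2·16 = 55
23(ω_s−ω_c) = −55(ω_r−ω_c),  ω_r=0, ω_c=1
ω_s = 1 − (55/23)(0−1) = 78/23
ω_s/ω_c = 78/23

78/23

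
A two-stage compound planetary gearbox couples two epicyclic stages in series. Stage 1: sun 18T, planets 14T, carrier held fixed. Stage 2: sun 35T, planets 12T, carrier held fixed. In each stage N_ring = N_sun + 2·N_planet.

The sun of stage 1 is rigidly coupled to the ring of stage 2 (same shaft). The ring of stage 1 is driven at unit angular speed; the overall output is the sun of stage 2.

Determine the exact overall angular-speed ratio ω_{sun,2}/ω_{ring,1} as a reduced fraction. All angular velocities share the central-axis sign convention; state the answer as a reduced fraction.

Stage 1: N_ring = 18 + 2·14 = 46
Stage 1: 18(ω_s−ω_c) = −46(ω_r−ω_c),  ω_c=0, ω_r=1
Stage 1: ω_s = 0 − (46/18)(1−0) = -23/9
  ⇒ ω_s¹/ω_r¹ = -23/9
Stage 2: N_ring = 35 + 2·12 = 59
Stage 2: 35(ω_s−ω_c) = −59(ω_r−ω_c),  ω_c=0, ω_r=1
Stage 2: ω_s = 0 − (59/35)(1−0) = -59/35
  ⇒ ω_s²/ω_r² = -59/35
Coupling ω_r² = ω_s¹ ⇒ overall = -23/9 × -59/35 = 1357/315

1357/315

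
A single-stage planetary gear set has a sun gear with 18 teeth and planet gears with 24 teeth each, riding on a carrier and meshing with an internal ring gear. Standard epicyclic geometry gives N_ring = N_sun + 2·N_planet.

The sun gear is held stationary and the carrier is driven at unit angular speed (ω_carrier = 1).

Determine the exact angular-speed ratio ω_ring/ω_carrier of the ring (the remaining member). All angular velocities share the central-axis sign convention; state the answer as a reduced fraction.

N_ring = 18 + 2·24 = 66
18(ω_s−ω_c) = −66(ω_r−ω_c),  ω_s=0, ω_c=1
ω_r = 1 − (18/66)(0−1) = 14/11
ω_r/ω_c = 14/11

14/11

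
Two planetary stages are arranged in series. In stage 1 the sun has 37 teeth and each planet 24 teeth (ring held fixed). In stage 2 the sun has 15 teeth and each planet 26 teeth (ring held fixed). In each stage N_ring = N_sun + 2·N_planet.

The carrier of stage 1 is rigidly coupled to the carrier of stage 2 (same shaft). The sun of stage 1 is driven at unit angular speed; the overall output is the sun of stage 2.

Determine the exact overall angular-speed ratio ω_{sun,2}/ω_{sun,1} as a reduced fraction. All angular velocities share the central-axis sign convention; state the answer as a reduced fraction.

1517/915

Stage 1: N_ring = 37 + 2·24 = 85
Stage 1: 37(ω_s−ω_c) = −85(ω_r−ω_c),  ω_r=0, ω_s=1
Stage 1: 37(1−ω_c) = −85(0−ω_c)  ⇒  122ω_c = 37  ⇒  ω_c = 37/122
  ⇒ ω_c¹/ω_s¹ = 37/122
Stage 2: N_ring = 15 + 2·26 = 67
Stage 2: 15(ω_s−ω_c) = −67(ω_r−ω_c),  ω_r=0, ω_c=1
Stage 2: ω_s = 1 − (67/15)(0−1) = 82/15
  ⇒ ω_s²/ω_c² = 82/15
Coupling ω_c² = ω_c¹ ⇒ overall = 37/122 × 82/15 = 1517/915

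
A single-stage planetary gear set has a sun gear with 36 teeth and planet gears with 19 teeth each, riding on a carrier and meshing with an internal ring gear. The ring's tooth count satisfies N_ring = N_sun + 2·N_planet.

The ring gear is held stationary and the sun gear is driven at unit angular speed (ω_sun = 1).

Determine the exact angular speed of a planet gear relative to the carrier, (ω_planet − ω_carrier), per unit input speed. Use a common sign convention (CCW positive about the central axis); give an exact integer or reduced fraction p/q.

-1332/1045

N_ring = 36 + 2·19 = 74
36(ω_s−ω_c) = −74(ω_r−ω_c),  ω_r=0, ω_s=1
36(1−ω_c) = −74(0−ω_c)  ⇒  110ω_c = 36  ⇒  ω_c = 18/55
sun–planet: 36·(1−18/55) = −19·(ω_p−ω_c)  ⇒  ω_p−ω_c = −(36/19)·(37/55) = -1332/1045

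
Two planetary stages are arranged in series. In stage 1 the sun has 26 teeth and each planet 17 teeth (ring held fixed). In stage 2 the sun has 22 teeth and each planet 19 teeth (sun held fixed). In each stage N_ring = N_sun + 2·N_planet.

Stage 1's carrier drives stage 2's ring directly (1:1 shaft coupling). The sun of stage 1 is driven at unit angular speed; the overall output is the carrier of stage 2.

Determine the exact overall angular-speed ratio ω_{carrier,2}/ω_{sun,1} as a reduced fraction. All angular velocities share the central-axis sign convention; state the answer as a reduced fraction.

Stage 1: N_ring = 26 + 2·17 = 60
Stage 1: 26(ω_s−ω_c) = −60(ω_r−ω_c),  ω_r=0, ω_s=1
Stage 1: 26(1−ω_c) = −60(0−ω_c)  ⇒  86ω_c = 26  ⇒  ω_c = 13/43
  ⇒ ω_c¹/ω_s¹ = 13/43
Stage 2: N_ring = 22 + 2·19 = 60
Stage 2: 22(ω_s−ω_c) = −60(ω_r−ω_c),  ω_s=0, ω_r=1
Stage 2: 22(0−ω_c) = −60(1−ω_c)  ⇒  82ω_c = 60  ⇒  ω_c = 30/41
  ⇒ ω_c²/ω_r² = 30/41
Coupling ω_r² = ω_c¹ ⇒ overall = 13/43 × 30/41 = 390/1763

390/1763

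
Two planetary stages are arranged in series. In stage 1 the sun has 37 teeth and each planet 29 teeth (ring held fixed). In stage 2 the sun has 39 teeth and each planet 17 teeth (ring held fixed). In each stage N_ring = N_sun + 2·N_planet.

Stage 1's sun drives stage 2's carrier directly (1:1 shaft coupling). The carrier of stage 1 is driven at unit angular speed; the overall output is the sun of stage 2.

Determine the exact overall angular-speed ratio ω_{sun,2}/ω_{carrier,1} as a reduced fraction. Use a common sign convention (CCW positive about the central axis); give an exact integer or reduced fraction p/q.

4928/481

Stage 1: N_ring = 37 + 2·29 = 95
Stage 1: 37(ω_s−ω_c) = −95(ω_r−ω_c),  ω_r=0, ω_c=1
Stage 1: ω_s = 1 − (95/37)(0−1) = 132/37
  ⇒ ω_s¹/ω_c¹ = 132/37
Stage 2: N_ring = 39 + 2·17 = 73
Stage 2: 39(ω_s−ω_c) = −73(ω_r−ω_c),  ω_r=0, ω_c=1
Stage 2: ω_s = 1 − (73/39)(0−1) = 112/39
  ⇒ ω_s²/ω_c² = 112/39
Coupling ω_c² = ω_s¹ ⇒ overall = 132/37 × 112/39 = 4928/481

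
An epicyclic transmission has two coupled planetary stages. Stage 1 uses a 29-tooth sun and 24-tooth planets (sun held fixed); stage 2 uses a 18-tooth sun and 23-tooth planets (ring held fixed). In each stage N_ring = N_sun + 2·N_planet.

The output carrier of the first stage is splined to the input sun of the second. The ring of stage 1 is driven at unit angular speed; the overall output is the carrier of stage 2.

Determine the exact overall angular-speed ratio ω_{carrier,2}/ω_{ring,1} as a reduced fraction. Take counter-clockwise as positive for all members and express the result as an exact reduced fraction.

693/4346

Stage 1: N_ring = 29 + 2·24 = 77
Stage 1: 29(ω_s−ω_c) = −77(ω_r−ω_c),  ω_s=0, ω_r=1
Stage 1: 29(0−ω_c) = −77(1−ω_c)  ⇒  106ω_c = 77  ⇒  ω_c = 77/106
  ⇒ ω_c¹/ω_r¹ = 77/106
Stage 2: N_ring = 18 + 2·23 = 64
Stage 2: 18(ω_s−ω_c) = −64(ω_r−ω_c),  ω_r=0, ω_s=1
Stage 2: 18(1−ω_c) = −64(0−ω_c)  ⇒  82ω_c = 18  ⇒  ω_c = 9/41
  ⇒ ω_c²/ω_s² = 9/41
Coupling ω_s² = ω_c¹ ⇒ overall = 77/106 × 9/41 = 693/4346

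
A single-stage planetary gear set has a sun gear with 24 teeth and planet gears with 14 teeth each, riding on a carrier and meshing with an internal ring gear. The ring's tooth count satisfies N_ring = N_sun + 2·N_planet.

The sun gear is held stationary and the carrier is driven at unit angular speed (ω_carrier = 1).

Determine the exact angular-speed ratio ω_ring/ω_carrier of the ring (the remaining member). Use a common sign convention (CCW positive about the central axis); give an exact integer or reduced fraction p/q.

19/13

N_ring = 24 + 2·14 = 52
24(ω_s−ω_c) = −52(ω_r−ω_c),  ω_s=0, ω_c=1
ω_r = 1 − (24/52)(0−1) = 19/13
ω_r/ω_c = 19/13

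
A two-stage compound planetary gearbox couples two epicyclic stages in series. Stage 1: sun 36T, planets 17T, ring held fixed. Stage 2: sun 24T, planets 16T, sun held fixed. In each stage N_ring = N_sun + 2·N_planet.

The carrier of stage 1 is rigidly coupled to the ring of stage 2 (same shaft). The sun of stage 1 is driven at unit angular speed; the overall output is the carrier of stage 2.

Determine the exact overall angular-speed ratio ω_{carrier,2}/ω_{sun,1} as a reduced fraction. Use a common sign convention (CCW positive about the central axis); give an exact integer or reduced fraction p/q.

Stage 1: N_ring = 36 + 2·17 = 70
Stage 1: 36(ω_s−ω_c) = −70(ω_r−ω_c),  ω_r=0, ω_s=1
Stage 1: 36(1−ω_c) = −70(0−ω_c)  ⇒  106ω_c = 36  ⇒  ω_c = 18/53
  ⇒ ω_c¹/ω_s¹ = 18/53
Stage 2: N_ring = 24 + 2·16 = 56
Stage 2: 24(ω_s−ω_c) = −56(ω_r−ω_c),  ω_s=0, ω_r=1
Stage 2: 24(0−ω_c) = −56(1−ω_c)  ⇒  80ω_c = 56  ⇒  ω_c = 7/10
  ⇒ ω_c²/ω_r² = 7/10
Coupling ω_r² = ω_c¹ ⇒ overall = 18/53 × 7/10 = 63/265

63/265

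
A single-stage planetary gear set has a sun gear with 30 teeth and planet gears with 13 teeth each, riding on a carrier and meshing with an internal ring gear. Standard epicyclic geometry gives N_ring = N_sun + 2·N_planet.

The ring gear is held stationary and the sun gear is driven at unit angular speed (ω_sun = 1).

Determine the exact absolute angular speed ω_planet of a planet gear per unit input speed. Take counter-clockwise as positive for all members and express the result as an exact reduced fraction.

N_ring = 30 + 2·13 = 56
30(ω_s−ω_c) = −56(ω_r−ω_c),  ω_r=0, ω_s=1
30(1−ω_c) = −56(0−ω_c)  ⇒  86ω_c = 30  ⇒  ω_c = 15/43
sun–planet: 30·(1−15/43) = −13·(ω_p−ω_c)  ⇒  ω_p−ω_c = −(30/13)·(28/43) = -840/559
ω_p = 15/43 − 840/559 = -15/13

-15/13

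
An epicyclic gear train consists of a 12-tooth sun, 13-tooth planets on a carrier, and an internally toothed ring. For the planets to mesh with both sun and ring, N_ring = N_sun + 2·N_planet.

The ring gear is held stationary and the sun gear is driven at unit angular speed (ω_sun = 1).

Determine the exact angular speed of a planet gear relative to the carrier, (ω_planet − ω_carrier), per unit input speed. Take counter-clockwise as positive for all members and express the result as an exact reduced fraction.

N_ring = 12 + 2·13 = 38
12(ω_s−ω_c) = −38(ω_r−ω_c),  ω_r=0, ω_s=1
12(1−ω_c) = −38(0−ω_c)  ⇒  50ω_c = 12  ⇒  ω_c = 6/25
sun–planet: 12·(1−6/25) = −13·(ω_p−ω_c)  ⇒  ω_p−ω_c = −(12/13)·(19/25) = -228/325

-228/325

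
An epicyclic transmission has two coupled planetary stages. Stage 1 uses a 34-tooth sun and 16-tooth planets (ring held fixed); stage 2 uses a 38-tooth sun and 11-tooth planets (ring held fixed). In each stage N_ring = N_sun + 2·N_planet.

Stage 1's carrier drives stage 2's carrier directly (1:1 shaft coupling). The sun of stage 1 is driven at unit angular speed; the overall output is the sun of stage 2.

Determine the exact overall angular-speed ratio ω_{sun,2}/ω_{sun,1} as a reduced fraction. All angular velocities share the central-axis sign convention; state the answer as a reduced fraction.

833/950

Stage 1: N_ring = 34 + 2·16 = 66
Stage 1: 34(ω_s−ω_c) = −66(ω_r−ω_c),  ω_r=0, ω_s=1
Stage 1: 34(1−ω_c) = −66(0−ω_c)  ⇒  100ω_c = 34  ⇒  ω_c = 17/50
  ⇒ ω_c¹/ω_s¹ = 17/50
Stage 2: N_ring = 38 + 2·11 = 60
Stage 2: 38(ω_s−ω_c) = −60(ω_r−ω_c),  ω_r=0, ω_c=1
Stage 2: ω_s = 1 − (60/38)(0−1) = 49/19
  ⇒ ω_s²/ω_c² = 49/19
Coupling ω_c² = ω_c¹ ⇒ overall = 17/50 × 49/19 = 833/950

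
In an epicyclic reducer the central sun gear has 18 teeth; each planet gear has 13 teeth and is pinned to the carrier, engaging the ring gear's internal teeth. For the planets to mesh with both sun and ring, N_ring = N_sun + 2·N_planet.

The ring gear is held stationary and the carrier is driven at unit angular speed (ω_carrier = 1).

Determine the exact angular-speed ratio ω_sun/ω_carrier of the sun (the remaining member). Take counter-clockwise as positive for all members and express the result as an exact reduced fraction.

31/9

N_ring = 18 + 2·13 = 44
18(ω_s−ω_c) = −44(ω_r−ω_c),  ω_r=0, ω_c=1
ω_s = 1 − (44/18)(0−1) = 31/9
ω_s/ω_c = 31/9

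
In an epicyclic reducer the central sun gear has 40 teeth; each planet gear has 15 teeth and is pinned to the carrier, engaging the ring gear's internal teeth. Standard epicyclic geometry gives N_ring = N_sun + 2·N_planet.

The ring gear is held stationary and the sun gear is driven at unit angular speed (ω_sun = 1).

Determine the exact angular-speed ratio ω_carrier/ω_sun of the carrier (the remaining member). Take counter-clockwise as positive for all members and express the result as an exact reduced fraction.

N_ring = 40 + 2·15 = 70
40(ω_s−ω_c) = −70(ω_r−ω_c),  ω_r=0, ω_s=1
40(1−ω_c) = −70(0−ω_c)  ⇒  110ω_c = 40  ⇒  ω_c = 4/11
ω_c/ω_s = 4/11

4/11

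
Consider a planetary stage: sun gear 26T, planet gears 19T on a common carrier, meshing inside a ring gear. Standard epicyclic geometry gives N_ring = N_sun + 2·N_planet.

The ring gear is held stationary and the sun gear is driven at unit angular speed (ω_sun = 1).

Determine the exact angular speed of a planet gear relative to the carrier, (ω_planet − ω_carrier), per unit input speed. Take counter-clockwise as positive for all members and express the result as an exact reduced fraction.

-832/855

N_ring = 26 + 2·19 = 64
26(ω_s−ω_c) = −64(ω_r−ω_c),  ω_r=0, ω_s=1
26(1−ω_c) = −64(0−ω_c)  ⇒  90ω_c = 26  ⇒  ω_c = 13/45
sun–planet: 26·(1−13/45) = −19·(ω_p−ω_c)  ⇒  ω_p−ω_c = −(26/19)·(32/45) = -832/855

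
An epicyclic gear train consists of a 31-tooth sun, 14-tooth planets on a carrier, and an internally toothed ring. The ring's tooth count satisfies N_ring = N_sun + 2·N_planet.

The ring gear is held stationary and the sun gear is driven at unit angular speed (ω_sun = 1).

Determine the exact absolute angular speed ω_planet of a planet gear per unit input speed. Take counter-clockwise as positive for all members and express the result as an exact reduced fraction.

-31/28

N_ring = 31 + 2·14 = 59
31(ω_s−ω_c) = −59(ω_r−ω_c),  ω_r=0, ω_s=1
31(1−ω_c) = −59(0−ω_c)  ⇒  90ω_c = 31  ⇒  ω_c = 31/90
sun–planet: 31·(1−31/90) = −14·(ω_p−ω_c)  ⇒  ω_p−ω_c = −(31/14)·(59/90) = -1829/1260
ω_p = 31/90 − 1829/1260 = -31/28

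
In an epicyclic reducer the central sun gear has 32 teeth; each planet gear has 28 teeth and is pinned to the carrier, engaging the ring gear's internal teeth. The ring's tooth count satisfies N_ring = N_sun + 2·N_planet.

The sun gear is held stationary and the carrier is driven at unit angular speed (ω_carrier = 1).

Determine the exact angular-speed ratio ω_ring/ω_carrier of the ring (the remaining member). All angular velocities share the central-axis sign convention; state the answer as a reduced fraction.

N_ring = 32 + 2·28 = 88
32(ω_s−ω_c) = −88(ω_r−ω_c),  ω_s=0, ω_c=1
ω_r = 1 − (32/88)(0−1) = 15/11
ω_r/ω_c = 15/11

15/11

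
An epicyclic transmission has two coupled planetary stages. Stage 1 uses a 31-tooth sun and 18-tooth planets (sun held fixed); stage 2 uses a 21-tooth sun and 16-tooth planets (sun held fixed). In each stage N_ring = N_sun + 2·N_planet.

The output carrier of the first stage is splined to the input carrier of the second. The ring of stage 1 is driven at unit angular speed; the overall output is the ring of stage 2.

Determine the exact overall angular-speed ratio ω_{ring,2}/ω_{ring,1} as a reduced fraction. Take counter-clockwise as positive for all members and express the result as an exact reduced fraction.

Stage 1: N_ring = 31 + 2·18 = 67
Stage 1: 31(ω_s−ω_c) = −67(ω_r−ω_c),  ω_s=0, ω_r=1
Stage 1: 31(0−ω_c) = −67(1−ω_c)  ⇒  98ω_c = 67  ⇒  ω_c = 67/98
  ⇒ ω_c¹/ω_r¹ = 67/98
Stage 2: N_ring = 21 + 2·16 = 53
Stage 2: 21(ω_s−ω_c) = −53(ω_r−ω_c),  ω_s=0, ω_c=1
Stage 2: ω_r = 1 − (21/53)(0−1) = 74/53
  ⇒ ω_r²/ω_c² = 74/53
Coupling ω_c² = ω_c¹ ⇒ overall = 67/98 × 74/53 = 2479/2597

2479/2597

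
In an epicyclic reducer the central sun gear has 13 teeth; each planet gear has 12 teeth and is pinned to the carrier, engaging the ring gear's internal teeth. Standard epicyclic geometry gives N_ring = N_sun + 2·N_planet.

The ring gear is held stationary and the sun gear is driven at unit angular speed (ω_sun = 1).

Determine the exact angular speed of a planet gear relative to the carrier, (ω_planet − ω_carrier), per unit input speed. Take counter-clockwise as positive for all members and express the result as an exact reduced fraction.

-481/600

N_ring = 13 + 2·12 = 37
13(ω_s−ω_c) = −37(ω_r−ω_c),  ω_r=0, ω_s=1
13(1−ω_c) = −37(0−ω_c)  ⇒  50ω_c = 13  ⇒  ω_c = 13/50
sun–planet: 13·(1−13/50) = −12·(ω_p−ω_c)  ⇒  ω_p−ω_c = −(13/12)·(37/50) = -481/600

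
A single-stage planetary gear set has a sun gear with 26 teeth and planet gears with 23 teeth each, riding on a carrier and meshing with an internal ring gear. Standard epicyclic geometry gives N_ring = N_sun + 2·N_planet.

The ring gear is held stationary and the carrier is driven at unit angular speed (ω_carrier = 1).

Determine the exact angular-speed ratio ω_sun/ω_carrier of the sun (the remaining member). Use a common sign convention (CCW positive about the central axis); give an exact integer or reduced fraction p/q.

49/13

N_ring = 26 + 2·23 = 72
26(ω_s−ω_c) = −72(ω_r−ω_c),  ω_r=0, ω_c=1
ω_s = 1 − (72/26)(0−1) = 49/13
ω_s/ω_c = 49/13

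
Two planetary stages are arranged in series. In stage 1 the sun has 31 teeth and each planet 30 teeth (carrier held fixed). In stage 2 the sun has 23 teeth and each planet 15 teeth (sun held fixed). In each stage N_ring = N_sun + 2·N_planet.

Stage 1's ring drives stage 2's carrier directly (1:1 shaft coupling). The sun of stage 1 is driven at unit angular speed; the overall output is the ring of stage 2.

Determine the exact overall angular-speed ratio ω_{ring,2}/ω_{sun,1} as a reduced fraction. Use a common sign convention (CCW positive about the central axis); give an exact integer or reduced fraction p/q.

Stage 1: N_ring = 31 + 2·30 = 91
Stage 1: 31(ω_s−ω_c) = −91(ω_r−ω_c),  ω_c=0, ω_s=1
Stage 1: ω_r = 0 − (31/91)(1−0) = -31/91
  ⇒ ω_r¹/ω_s¹ = -31/91
Stage 2: N_ring = 23 + 2·15 = 53
Stage 2: 23(ω_s−ω_c) = −53(ω_r−ω_c),  ω_s=0, ω_c=1
Stage 2: ω_r = 1 − (23/53)(0−1) = 76/53
  ⇒ ω_r²/ω_c² = 76/53
Coupling ω_c² = ω_r¹ ⇒ overall = -31/91 × 76/53 = -2356/4823

-2356/4823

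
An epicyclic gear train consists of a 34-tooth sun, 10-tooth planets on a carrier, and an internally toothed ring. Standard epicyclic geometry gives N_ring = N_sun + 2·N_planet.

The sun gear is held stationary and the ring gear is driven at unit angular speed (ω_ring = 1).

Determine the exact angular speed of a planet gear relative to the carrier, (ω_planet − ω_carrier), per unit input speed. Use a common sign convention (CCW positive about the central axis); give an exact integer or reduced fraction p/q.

459/220

N_ring = 34 + 2·10 = 54
34(ω_s−ω_c) = −54(ω_r−ω_c),  ω_s=0, ω_r=1
34(0−ω_c) = −54(1−ω_c)  ⇒  88ω_c = 54  ⇒  ω_c = 27/44
sun–planet: 34·(0−27/44) = −10·(ω_p−ω_c)  ⇒  ω_p−ω_c = −(34/10)·(-27/44) = 459/220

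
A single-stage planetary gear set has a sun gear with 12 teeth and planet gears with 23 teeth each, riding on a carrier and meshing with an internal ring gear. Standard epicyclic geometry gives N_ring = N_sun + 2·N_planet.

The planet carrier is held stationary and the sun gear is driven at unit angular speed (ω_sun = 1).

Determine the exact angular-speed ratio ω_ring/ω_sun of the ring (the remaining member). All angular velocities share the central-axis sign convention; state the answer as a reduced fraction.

-6/29

N_ring = 12 + 2·23 = 58
12(ω_s−ω_c) = −58(ω_r−ω_c),  ω_c=0, ω_s=1
ω_r = 0 − (12/58)(1−0) = -6/29
ω_r/ω_s = -6/29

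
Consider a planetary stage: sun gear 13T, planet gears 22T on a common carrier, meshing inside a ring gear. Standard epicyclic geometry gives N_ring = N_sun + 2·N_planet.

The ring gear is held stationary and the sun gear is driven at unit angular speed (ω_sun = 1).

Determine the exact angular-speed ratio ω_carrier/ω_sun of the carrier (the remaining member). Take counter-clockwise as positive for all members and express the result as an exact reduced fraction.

13/70

N_ring = 13 + 2·22 = 57
13(ω_s−ω_c) = −57(ω_r−ω_c),  ω_r=0, ω_s=1
13(1−ω_c) = −57(0−ω_c)  ⇒  70ω_c = 13  ⇒  ω_c = 13/70
ω_c/ω_s = 13/70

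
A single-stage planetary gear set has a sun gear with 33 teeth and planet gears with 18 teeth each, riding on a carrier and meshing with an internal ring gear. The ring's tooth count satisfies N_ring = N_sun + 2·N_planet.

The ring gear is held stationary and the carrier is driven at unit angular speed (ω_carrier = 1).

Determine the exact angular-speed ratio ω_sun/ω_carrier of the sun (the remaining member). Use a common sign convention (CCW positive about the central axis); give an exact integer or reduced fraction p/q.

N_ring = 33 + 2·18 = 69
33(ω_s−ω_c) = −69(ω_r−ω_c),  ω_r=0, ω_c=1
ω_s = 1 − (69/33)(0−1) = 34/11
ω_s/ω_c = 34/11

34/11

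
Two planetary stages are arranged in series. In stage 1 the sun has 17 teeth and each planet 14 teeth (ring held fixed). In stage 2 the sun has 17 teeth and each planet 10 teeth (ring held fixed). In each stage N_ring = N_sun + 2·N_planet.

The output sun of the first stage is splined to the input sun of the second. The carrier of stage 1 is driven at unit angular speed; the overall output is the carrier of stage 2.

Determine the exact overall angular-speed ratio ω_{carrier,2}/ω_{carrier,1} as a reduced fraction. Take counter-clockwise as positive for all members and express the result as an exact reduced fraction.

Stage 1: N_ring = 17 + 2·14 = 45
Stage 1: 17(ω_s−ω_c) = −45(ω_r−ω_c),  ω_r=0, ω_c=1
Stage 1: ω_s = 1 − (45/17)(0−1) = 62/17
  ⇒ ω_s¹/ω_c¹ = 62/17
Stage 2: N_ring = 17 + 2·10 = 37
Stage 2: 17(ω_s−ω_c) = −37(ω_r−ω_c),  ω_r=0, ω_s=1
Stage 2: 17(1−ω_c) = −37(0−ω_c)  ⇒  54ω_c = 17  ⇒  ω_c = 17/54
  ⇒ ω_c²/ω_s² = 17/54
Coupling ω_s² = ω_s¹ ⇒ overall = 62/17 × 17/54 = 31/27

31/27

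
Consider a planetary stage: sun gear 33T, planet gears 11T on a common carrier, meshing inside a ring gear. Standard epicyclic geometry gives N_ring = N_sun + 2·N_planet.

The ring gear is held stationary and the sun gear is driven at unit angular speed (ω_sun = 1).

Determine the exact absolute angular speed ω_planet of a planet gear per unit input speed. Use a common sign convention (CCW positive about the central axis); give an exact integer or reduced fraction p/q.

N_ring = 33 + 2·11 = 55
33(ω_s−ω_c) = −55(ω_r−ω_c),  ω_r=0, ω_s=1
33(1−ω_c) = −55(0−ω_c)  ⇒  88ω_c = 33  ⇒  ω_c = 3/8
sun–planet: 33·(1−3/8) = −11·(ω_p−ω_c)  ⇒  ω_p−ω_c = −(33/11)·(5/8) = -15/8
ω_p = 3/8 − 15/8 = -3/2

-3/2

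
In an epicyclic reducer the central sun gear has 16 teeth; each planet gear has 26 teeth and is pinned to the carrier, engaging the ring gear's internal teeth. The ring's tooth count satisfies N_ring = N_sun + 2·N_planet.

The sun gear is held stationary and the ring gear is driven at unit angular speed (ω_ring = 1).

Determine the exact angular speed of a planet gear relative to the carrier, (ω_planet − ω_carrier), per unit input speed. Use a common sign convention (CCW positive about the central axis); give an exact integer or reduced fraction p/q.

136/273

N_ring = 16 + 2·26 = 68
16(ω_s−ω_c) = −68(ω_r−ω_c),  ω_s=0, ω_r=1
16(0−ω_c) = −68(1−ω_c)  ⇒  84ω_c = 68  ⇒  ω_c = 17/21
sun–planet: 16·(0−17/21) = −26·(ω_p−ω_c)  ⇒  ω_p−ω_c = −(16/26)·(-17/21) = 136/273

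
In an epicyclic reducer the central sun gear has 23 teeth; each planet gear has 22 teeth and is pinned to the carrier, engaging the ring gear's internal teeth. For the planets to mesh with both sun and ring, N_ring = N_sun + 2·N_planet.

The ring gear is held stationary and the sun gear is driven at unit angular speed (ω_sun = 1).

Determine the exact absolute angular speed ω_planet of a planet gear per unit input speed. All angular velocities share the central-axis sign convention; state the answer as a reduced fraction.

-23/44

N_ring = 23 + 2·22 = 67
23(ω_s−ω_c) = −67(ω_r−ω_c),  ω_r=0, ω_s=1
23(1−ω_c) = −67(0−ω_c)  ⇒  90ω_c = 23  ⇒  ω_c = 23/90
sun–planet: 23·(1−23/90) = −22·(ω_p−ω_c)  ⇒  ω_p−ω_c = −(23/22)·(67/90) = -1541/1980
ω_p = 23/90 − 1541/1980 = -23/44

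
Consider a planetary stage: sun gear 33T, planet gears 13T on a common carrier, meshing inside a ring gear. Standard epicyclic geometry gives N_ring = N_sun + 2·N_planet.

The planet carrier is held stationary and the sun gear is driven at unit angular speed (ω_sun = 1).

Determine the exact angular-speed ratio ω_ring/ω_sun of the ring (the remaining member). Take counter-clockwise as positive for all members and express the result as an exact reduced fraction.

-33/59

N_ring = 33 + 2·13 = 59
33(ω_s−ω_c) = −59(ω_r−ω_c),  ω_c=0, ω_s=1
ω_r = 0 − (33/59)(1−0) = -33/59
ω_r/ω_s = -33/59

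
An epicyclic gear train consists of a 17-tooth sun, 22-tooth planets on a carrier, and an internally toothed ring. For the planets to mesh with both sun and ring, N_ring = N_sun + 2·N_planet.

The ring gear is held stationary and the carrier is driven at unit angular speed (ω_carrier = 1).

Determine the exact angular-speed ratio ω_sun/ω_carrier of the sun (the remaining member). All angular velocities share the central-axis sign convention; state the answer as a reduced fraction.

N_ring = 17 + 2·22 = 61
17(ω_s−ω_c) = −61(ω_r−ω_c),  ω_r=0, ω_c=1
ω_s = 1 − (61/17)(0−1) = 78/17
ω_s/ω_c = 78/17

78/17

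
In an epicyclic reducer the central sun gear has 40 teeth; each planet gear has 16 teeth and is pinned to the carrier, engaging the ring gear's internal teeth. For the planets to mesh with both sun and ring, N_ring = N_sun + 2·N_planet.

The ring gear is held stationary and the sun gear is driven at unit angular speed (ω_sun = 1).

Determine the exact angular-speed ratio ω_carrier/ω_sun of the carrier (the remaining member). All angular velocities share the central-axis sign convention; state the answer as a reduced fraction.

N_ring = 40 + 2·16 = 72
40(ω_s−ω_c) = −72(ω_r−ω_c),  ω_r=0, ω_s=1
40(1−ω_c) = −72(0−ω_c)  ⇒  112ω_c = 40  ⇒  ω_c = 5/14
ω_c/ω_s = 5/14

5/14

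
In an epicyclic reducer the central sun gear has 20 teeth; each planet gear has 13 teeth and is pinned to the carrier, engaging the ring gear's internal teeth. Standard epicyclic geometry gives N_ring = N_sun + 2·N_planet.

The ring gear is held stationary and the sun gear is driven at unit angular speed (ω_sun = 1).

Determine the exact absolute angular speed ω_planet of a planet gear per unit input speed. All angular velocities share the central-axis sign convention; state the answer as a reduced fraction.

-10/13

N_ring = 20 + 2·13 = 46
20(ω_s−ω_c) = −46(ω_r−ω_c),  ω_r=0, ω_s=1
20(1−ω_c) = −46(0−ω_c)  ⇒  66ω_c = 20  ⇒  ω_c = 10/33
sun–planet: 20·(1−10/33) = −13·(ω_p−ω_c)  ⇒  ω_p−ω_c = −(20/13)·(23/33) = -460/429
ω_p = 10/33 − 460/429 = -10/13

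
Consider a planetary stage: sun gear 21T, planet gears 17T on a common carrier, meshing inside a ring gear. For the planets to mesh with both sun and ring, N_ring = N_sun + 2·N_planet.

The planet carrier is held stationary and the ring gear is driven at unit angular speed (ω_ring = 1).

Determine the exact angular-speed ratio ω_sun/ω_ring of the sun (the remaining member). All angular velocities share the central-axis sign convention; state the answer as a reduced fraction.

-55/21

N_ring = 21 + 2·17 = 55
21(ω_s−ω_c) = −55(ω_r−ω_c),  ω_c=0, ω_r=1
ω_s = 0 − (55/21)(1−0) = -55/21
ω_s/ω_r = -55/21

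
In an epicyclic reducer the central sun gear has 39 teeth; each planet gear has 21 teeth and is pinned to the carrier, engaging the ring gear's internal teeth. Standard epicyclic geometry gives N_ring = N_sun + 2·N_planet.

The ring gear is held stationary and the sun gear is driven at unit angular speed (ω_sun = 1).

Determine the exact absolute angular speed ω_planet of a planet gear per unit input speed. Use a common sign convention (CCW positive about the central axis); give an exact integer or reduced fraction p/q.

N_ring = 39 + 2·21 = 81
39(ω_s−ω_c) = −81(ω_r−ω_c),  ω_r=0, ω_s=1
39(1−ω_c) = −81(0−ω_c)  ⇒  120ω_c = 39  ⇒  ω_c = 13/40
sun–planet: 39·(1−13/40) = −21·(ω_p−ω_c)  ⇒  ω_p−ω_c = −(39/21)·(27/40) = -351/280
ω_p = 13/40 − 351/280 = -13/14

-13/14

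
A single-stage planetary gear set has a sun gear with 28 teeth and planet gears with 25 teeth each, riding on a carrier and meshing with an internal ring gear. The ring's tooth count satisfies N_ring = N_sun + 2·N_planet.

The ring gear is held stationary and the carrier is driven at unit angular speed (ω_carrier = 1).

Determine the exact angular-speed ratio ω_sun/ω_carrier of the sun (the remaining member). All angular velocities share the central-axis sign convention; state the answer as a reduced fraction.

53/14

N_ring = 28 + 2·25 = 78
28(ω_s−ω_c) = −78(ω_r−ω_c),  ω_r=0, ω_c=1
ω_s = 1 − (78/28)(0−1) = 53/14
ω_s/ω_c = 53/14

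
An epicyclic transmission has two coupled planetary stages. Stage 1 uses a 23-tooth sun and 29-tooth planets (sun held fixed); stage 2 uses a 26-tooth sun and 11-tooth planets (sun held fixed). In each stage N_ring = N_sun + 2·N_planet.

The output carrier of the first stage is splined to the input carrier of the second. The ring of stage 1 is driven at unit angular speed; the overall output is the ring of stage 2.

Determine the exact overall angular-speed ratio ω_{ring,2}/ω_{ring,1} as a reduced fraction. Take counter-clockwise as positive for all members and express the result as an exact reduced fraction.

999/832

Stage 1: N_ring = 23 + 2·29 = 81
Stage 1: 23(ω_s−ω_c) = −81(ω_r−ω_c),  ω_s=0, ω_r=1
Stage 1: 23(0−ω_c) = −81(1−ω_c)  ⇒  104ω_c = 81  ⇒  ω_c = 81/104
  ⇒ ω_c¹/ω_r¹ = 81/104
Stage 2: N_ring = 26 + 2·11 = 48
Stage 2: 26(ω_s−ω_c) = −48(ω_r−ω_c),  ω_s=0, ω_c=1
Stage 2: ω_r = 1 − (26/48)(0−1) = 37/24
  ⇒ ω_r²/ω_c² = 37/24
Coupling ω_c² = ω_c¹ ⇒ overall = 81/104 × 37/24 = 999/832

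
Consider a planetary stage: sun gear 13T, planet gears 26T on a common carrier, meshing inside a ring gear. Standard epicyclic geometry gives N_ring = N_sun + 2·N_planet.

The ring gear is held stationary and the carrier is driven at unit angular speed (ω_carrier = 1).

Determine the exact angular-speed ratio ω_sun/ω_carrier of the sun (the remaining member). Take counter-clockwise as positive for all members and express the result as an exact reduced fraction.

N_ring = 13 + 2·26 = 65
13(ω_s−ω_c) = −65(ω_r−ω_c),  ω_r=0, ω_c=1
ω_s = 1 − (65/13)(0−1) = 6
ω_s/ω_c = 6

6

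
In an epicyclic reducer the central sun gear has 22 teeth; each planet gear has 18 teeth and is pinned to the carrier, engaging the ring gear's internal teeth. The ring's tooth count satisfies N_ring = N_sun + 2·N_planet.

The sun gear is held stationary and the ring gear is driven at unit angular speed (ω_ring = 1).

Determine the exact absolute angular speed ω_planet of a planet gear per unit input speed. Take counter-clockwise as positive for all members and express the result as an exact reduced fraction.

29/18

N_ring = 22 + 2·18 = 58
22(ω_s−ω_c) = −58(ω_r−ω_c),  ω_s=0, ω_r=1
22(0−ω_c) = −58(1−ω_c)  ⇒  80ω_c = 58  ⇒  ω_c = 29/40
sun–planet: 22·(0−29/40) = −18·(ω_p−ω_c)  ⇒  ω_p−ω_c = −(22/18)·(-29/40) = 319/360
ω_p = 29/40 + 319/360 = 29/18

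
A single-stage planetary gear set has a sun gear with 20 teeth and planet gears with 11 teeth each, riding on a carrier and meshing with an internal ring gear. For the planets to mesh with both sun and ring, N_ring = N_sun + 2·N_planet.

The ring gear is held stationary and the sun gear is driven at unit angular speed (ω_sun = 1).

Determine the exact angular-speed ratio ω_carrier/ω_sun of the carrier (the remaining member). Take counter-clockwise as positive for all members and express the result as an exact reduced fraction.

10/31

N_ring = 20 + 2·11 = 42
20(ω_s−ω_c) = −42(ω_r−ω_c),  ω_r=0, ω_s=1
20(1−ω_c) = −42(0−ω_c)  ⇒  62ω_c = 20  ⇒  ω_c = 10/31
ω_c/ω_s = 10/31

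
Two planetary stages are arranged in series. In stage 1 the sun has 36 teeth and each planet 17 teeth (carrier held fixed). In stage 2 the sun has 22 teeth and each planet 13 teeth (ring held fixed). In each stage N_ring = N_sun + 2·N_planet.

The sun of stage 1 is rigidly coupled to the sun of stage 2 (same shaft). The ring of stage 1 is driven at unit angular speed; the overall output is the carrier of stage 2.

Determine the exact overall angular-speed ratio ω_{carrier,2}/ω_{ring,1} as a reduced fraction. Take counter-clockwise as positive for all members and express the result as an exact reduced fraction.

Stage 1: N_ring = 36 + 2·17 = 70
Stage 1: 36(ω_s−ω_c) = −70(ω_r−ω_c),  ω_c=0, ω_r=1
Stage 1: ω_s = 0 − (70/36)(1−0) = -35/18
  ⇒ ω_s¹/ω_r¹ = -35/18
Stage 2: N_ring = 22 + 2·13 = 48
Stage 2: 22(ω_s−ω_c) = −48(ω_r−ω_c),  ω_r=0, ω_s=1
Stage 2: 22(1−ω_c) = −48(0−ω_c)  ⇒  70ω_c = 22  ⇒  ω_c = 11/35
  ⇒ ω_c²/ω_s² = 11/35
Coupling ω_s² = ω_s¹ ⇒ overall = -35/18 × 11/35 = -11/18

-11/18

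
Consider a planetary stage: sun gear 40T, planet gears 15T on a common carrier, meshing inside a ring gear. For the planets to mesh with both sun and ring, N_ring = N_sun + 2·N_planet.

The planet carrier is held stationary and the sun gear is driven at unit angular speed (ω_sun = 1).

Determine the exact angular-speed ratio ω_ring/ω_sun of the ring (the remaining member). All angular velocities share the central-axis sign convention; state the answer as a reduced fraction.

-4/7

N_ring = 40 + 2·15 = 70
40(ω_s−ω_c) = −70(ω_r−ω_c),  ω_c=0, ω_s=1
ω_r = 0 − (40/70)(1−0) = -4/7
ω_r/ω_s = -4/7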